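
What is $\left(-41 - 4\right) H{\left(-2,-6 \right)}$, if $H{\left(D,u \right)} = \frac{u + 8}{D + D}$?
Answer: $\frac{45}{2} \approx 22.5$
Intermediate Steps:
$H{\left(D,u \right)} = \frac{8 + u}{2 D}$
$\left(-41 - 4\right) H{\left(-2,-6 \right)} = \left(-41 - 4\right) \frac{8 - 6}{2 \left(-2\right)} = - 45 \cdot \frac{1}{2} \left(- \frac{1}{2}\right) 2 = \left(-45\right) \left(- \frac{1}{2}\right) = \frac{45}{2}$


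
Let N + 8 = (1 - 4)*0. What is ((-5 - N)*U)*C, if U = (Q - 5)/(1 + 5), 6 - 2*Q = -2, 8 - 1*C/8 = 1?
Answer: -28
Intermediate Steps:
C = 56 (C = 64 - 8*1 = 64 - 8 = 56)
Q = 4 (Q = 3 - 1/2*(-2) = 3 + 1 = 4)
N = -8 (N = -8 + (1 - 4)*0 = -8 - 3*0 = -8 + 0 = -8)
U = -1/6 (U = (4 - 5)/(1 + 5) = -1/6 ≈ -0.16667)
((-5 - N)*U)*C = ((-5 - 1*(-8))*(-1/6))*56 = ((-5 + 8)*(-1/6))*56 = (3*(-1/6))*56 = -1/2*56 = -28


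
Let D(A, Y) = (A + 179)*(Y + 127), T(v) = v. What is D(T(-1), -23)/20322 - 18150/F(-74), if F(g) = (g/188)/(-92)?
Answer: -1594882410728/375957 ≈ -4.2422e+6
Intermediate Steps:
F(g) = -g/17296 (F(g) = (g*(1/188))*(-1/92) = (g/188)*(-1/92) = -g/17296)
D(A, Y) = (127 + Y)*(179 + A) (D(A, Y) = (179 + A)*(127 + Y) = (127 + Y)*(179 + A))
D(T(-1), -23)/20322 - 18150/F(-74) = (22733 + 127*(-1) + 179*(-23) - 1*(-23))/20322 - 18150/((-1/17296*(-74))) = (22733 - 127 - 4117 + 23)*(1/20322) - 18150/37/8648 = 18512*(1/20322) - 18150*8648/37 = 9256/10161 - 156961200/37 = -1594882410728/375957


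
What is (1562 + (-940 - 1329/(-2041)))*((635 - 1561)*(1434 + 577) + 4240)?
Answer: -2361135373126/2041 ≈ -1.1569e+9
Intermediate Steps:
(1562 + (-940 - 1329/(-2041)))*((635 - 1561)*(1434 + 577) + 4240) = (1562 + (-940 - 1329*(-1)/2041))*(-926*2011 + 4240) = (1562 + (-940 - 1*(-1329/2041)))*(-1862186 + 4240) = (1562 + (-940 + 1329/2041))*(-1857946) = (1562 - 1917211/2041)*(-1857946) = (1270831/2041)*(-1857946) = -2361135373126/2041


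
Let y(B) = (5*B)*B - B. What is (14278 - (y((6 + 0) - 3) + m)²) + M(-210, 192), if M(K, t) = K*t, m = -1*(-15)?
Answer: -29291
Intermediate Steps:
m = 15
y(B) = -B + 5*B² (y(B) = 5*B² - B = -B + 5*B²)
(14278 - (y((6 + 0) - 3) + m)²) + M(-210, 192) = (14278 - (((6 + 0) - 3)*(-1 + 5*((6 + 0) - 3)) + 15)²) - 210*192 = (14278 - ((6 - 3)*(-1 + 5*(6 - 3)) + 15)²) - 40320 = (14278 - (3*(-1 + 5*3) + 15)²) - 40320 = (14278 - (3*(-1 + 15) + 15)²) - 40320 = (14278 - (3*14 + 15)²) - 40320 = (14278 - (42 + 15)²) - 40320 = (14278 - 1*57²) - 40320 = (14278 - 1*3249) - 40320 = (14278 - 3249) - 40320 = 11029 - 40320 = -29291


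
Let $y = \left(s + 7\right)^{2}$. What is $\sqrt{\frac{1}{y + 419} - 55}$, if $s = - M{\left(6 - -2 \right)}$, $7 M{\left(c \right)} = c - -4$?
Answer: $\frac{i \sqrt{263774769}}{2190} \approx 7.416 i$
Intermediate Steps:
$M{\left(c \right)} = \frac{4}{7} + \frac{c}{7}$ ($M{\left(c \right)} = \frac{c - -4}{7} = \frac{c + 4}{7} = \frac{4 + c}{7} = \frac{4}{7} + \frac{c}{7}$)
$s = - \frac{12}{7}$ ($s = - (\frac{4}{7} + \frac{6 - -2}{7}) = - (\frac{4}{7} + \frac{6 + 2}{7}) = - (\frac{4}{7} + \frac{1}{7} \cdot 8) = - (\frac{4}{7} + \frac{8}{7}) = \left(-1\right) \frac{12}{7} = - \frac{12}{7} \approx -1.7143$)
$y = \frac{1369}{49}$ ($y = \left(- \frac{12}{7} + 7\right)^{2} = \left(\frac{37}{7}\right)^{2} = \frac{1369}{49} \approx 27.939$)
$\sqrt{\frac{1}{y + 419} - 55} = \sqrt{\frac{1}{\frac{1369}{49} + 419} - 55} = \sqrt{\frac{1}{\frac{21900}{49}} - 55} = \sqrt{\frac{49}{21900} - 55} = \sqrt{- \frac{1204451}{21900}} = \frac{i \sqrt{263774769}}{2190}$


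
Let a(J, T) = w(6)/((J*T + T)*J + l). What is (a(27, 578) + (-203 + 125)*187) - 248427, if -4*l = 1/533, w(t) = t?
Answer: -245027059817283/931615775 ≈ -2.6301e+5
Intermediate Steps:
l = -1/2132 (l = -1/4/533 = -1/4*1/533 = -1/2132 ≈ -0.00046904)
a(J, T) = 6/(-1/2132 + J*(T + J*T)) (a(J, T) = 6/((J*T + T)*J - 1/2132) = 6/((T + J*T)*J - 1/2132) = 6/(J*(T + J*T) - 1/2132) = 6/(-1/2132 + J*(T + J*T)))
(a(27, 578) + (-203 + 125)*187) - 248427 = (12792/(-1 + 2132*27*578 + 2132*578*27**2) + (-203 + 125)*187) - 248427 = (12792/(-1 + 33271992 + 2132*578*729) - 78*187) - 248427 = (12792/(-1 + 33271992 + 898343784) - 14586) - 248427 = (12792/931615775 - 14586) - 248427 = -13588547681358/931615775 - 248427 = -245027059817283/931615775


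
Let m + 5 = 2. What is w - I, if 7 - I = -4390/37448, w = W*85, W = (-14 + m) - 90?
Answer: -170428043/18724 ≈ -9102.1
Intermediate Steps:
m = -3 (m = -5 + 2 = -3)
W = -107 (W = (-14 - 3) - 90 = -17 - 90 = -107)
w = -9095 (w = -107*85 = -9095)
I = 133263/18724 (I = 7 - (-4390)/37448 = 7 - 1*(-2195/18724) = 7 + 2195/18724 = 133263/18724 ≈ 7.1172)
w - I = -9095 - 1*133263/18724 = -9095 - 133263/18724 = -170428043/18724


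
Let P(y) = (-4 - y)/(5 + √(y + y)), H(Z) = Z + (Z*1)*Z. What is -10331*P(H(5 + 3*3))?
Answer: -2210834/79 + 4421668*√105/395 ≈ 86720.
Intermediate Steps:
H(Z) = Z + Z² (H(Z) = Z + Z*Z = Z + Z²)
P(y) = (-4 - y)/(5 + √2*√y) (P(y) = (-4 - y)/(5 + √(2*y)) = (-4 - y)/(5 + √2*√y))
-10331*P(H(5 + 3*3)) = -10331*(-4 - (5 + 3*3)*(1 + (5 + 3*3)))/(5 + √2*√((5 + 3*3)*(1 + (5 + 3*3)))) = -10331*(-4 - (5 + 9)*(1 + (5 + 9)))/(5 + √2*√((5 + 9)*(1 + (5 + 9)))) = -10331*(-4 - 14*(1 + 14))/(5 + √2*√(14*(1 + 14))) = -10331*(-4 - 14*15)/(5 + √2*√(14*15)) = -10331*(-4 - 1*210)/(5 + √2*√210) = -10331*(-4 - 210)/(5 + 2*√105) = -10331*(-214)/(5 + 2*√105) = -(-2210834)/(5 + 2*√105) = 2210834/(5 + 2*√105)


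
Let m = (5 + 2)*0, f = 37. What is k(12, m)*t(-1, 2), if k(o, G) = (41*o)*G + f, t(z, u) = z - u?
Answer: -111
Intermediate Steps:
m = 0 (m = 7*0 = 0)
k(o, G) = 37 + 41*G*o (k(o, G) = (41*o)*G + 37 = 41*G*o + 37 = 37 + 41*G*o)
k(12, m)*t(-1, 2) = (37 + 41*0*12)*(-1 - 1*2) = (37 + 0)*(-1 - 2) = 37*(-3) = -111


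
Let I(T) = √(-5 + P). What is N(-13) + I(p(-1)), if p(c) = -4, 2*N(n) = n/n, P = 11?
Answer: ½ + √6 ≈ 2.9495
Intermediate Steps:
N(n) = ½ (N(n) = (n/n)/2 = (½)*1 = ½)
I(T) = √6 (I(T) = √(-5 + 11) = √6)
N(-13) + I(p(-1)) = ½ + √6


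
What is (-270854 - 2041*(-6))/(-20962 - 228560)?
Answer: 18472/17823 ≈ 1.0364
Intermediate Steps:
(-270854 - 2041*(-6))/(-20962 - 228560) = (-270854 + 12246)/(-249522) = -258608*(-1/249522) = 18472/17823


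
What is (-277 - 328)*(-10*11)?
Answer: 66550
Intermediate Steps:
(-277 - 328)*(-10*11) = -605*(-110) = 66550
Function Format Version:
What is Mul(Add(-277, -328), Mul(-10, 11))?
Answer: 66550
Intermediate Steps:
Mul(Add(-277, -328), Mul(-10, 11)) = Mul(-605, -110) = 66550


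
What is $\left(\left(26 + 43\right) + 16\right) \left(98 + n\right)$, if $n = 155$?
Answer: $21505$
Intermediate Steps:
$\left(\left(26 + 43\right) + 16\right) \left(98 + n\right) = \left(\left(26 + 43\right) + 16\right) \left(98 + 155\right) = \left(69 + 16\right) 253 = 85 \cdot 253 = 21505$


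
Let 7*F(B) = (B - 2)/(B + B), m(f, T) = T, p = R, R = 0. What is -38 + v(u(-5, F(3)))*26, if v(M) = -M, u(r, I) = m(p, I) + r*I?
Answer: -746/21 ≈ -35.524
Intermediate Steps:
p = 0
F(B) = (-2 + B)/(14*B) (F(B) = ((B - 2)/(B + B))/7 = ((-2 + B)/((2*B)))/7 = ((-2 + B)*(1/(2*B)))/7 = ((-2 + B)/(2*B))/7 = (-2 + B)/(14*B))
u(r, I) = I + I*r (u(r, I) = I + r*I = I + I*r)
-38 + v(u(-5, F(3)))*26 = -38 - (1/14)*(-2 + 3)/3*(1 - 5)*26 = -38 - (1/14)*(⅓)*1*(-4)*26 = -38 - (-4)/42*26 = -38 - 1*(-2/21)*26 = -38 + (2/21)*26 = -38 + 52/21 = -746/21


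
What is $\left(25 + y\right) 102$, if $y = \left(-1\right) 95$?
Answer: $-7140$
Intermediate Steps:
$y = -95$
$\left(25 + y\right) 102 = \left(25 - 95\right) 102 = \left(-70\right) 102 = -7140$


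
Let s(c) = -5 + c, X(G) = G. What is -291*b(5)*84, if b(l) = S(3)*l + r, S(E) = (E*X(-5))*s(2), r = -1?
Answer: -5475456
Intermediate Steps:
S(E) = 15*E (S(E) = (E*(-5))*(-5 + 2) = -5*E*(-3) = 15*E)
b(l) = -1 + 45*l (b(l) = (15*3)*l - 1 = 45*l - 1 = -1 + 45*l)
-291*b(5)*84 = -291*(-1 + 45*5)*84 = -291*(-1 + 225)*84 = -65184*84 = -291*18816 = -5475456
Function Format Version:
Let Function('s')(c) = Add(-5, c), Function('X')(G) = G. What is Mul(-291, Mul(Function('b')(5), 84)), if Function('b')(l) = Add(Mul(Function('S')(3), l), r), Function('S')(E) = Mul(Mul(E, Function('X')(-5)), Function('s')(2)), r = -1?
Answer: -5475456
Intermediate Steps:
Function('S')(E) = Mul(15, E) (Function('S')(E) = Mul(Mul(E, -5), Add(-5, 2)) = Mul(Mul(-5, E), -3) = Mul(15, E))
Function('b')(l) = Add(-1, Mul(45, l)) (Function('b')(l) = Add(Mul(Mul(15, 3), l), -1) = Add(Mul(45, l), -1) = Add(-1, Mul(45, l)))
Mul(-291, Mul(Function('b')(5), 84)) = Mul(-291, Mul(Add(-1, Mul(45, 5)), 84)) = Mul(-291, Mul(Add(-1, 225), 84)) = Mul(-291, Mul(224, 84)) = Mul(-291, 18816) = -5475456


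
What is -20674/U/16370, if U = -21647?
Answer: 10337/177180695 ≈ 5.8342e-5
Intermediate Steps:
-20674/U/16370 = -20674/(-21647)/16370 = -20674*(-1/21647)*(1/16370) = (20674/21647)*(1/16370) = 10337/177180695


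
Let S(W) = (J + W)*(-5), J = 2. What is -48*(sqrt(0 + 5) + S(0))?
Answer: 480 - 48*sqrt(5) ≈ 372.67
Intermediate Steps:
S(W) = -10 - 5*W (S(W) = (2 + W)*(-5) = -10 - 5*W)
-48*(sqrt(0 + 5) + S(0)) = -48*(sqrt(0 + 5) + (-10 - 5*0)) = -48*(sqrt(5) + (-10 + 0)) = -48*(sqrt(5) - 10) = -48*(-10 + sqrt(5)) = 480 - 48*sqrt(5)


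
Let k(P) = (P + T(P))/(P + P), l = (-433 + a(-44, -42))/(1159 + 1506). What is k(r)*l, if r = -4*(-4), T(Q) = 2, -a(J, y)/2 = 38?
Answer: -4581/42640 ≈ -0.10743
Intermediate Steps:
a(J, y) = -76 (a(J, y) = -2*38 = -76)
r = 16
l = -509/2665 (l = (-433 - 76)/(1159 + 1506) = -509/2665 ≈ -0.19099)
k(P) = (2 + P)/(2*P) (k(P) = (P + 2)/(P + P) = (2 + P)/((2*P)) = (2 + P)*(1/(2*P)) = (2 + P)/(2*P))
k(r)*l = ((½)*(2 + 16)/16)*(-509/2665) = ((½)*(1/16)*18)*(-509/2665) = (9/16)*(-509/2665) = -4581/42640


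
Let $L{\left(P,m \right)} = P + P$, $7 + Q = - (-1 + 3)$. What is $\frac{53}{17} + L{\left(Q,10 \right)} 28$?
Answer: $- \frac{8515}{17} \approx -500.88$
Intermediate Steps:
$Q = -9$ ($Q = -7 - \left(-1 + 3\right) = -7 - 2 = -9$)
$L{\left(P,m \right)} = 2 P$
$\frac{53}{17} + L{\left(Q,10 \right)} 28 = \frac{53}{17} + 2 \left(-9\right) 28 = 53 \cdot \frac{1}{17} - 504 = \frac{53}{17} - 504 = - \frac{8515}{17}$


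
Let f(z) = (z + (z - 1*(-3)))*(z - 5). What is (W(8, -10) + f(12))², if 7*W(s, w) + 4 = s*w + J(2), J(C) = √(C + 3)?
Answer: (1239 + √5)²/49 ≈ 31442.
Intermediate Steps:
f(z) = (-5 + z)*(3 + 2*z) (f(z) = (z + (z + 3))*(-5 + z) = (z + (3 + z))*(-5 + z) = (3 + 2*z)*(-5 + z) = (-5 + z)*(3 + 2*z))
J(C) = √(3 + C)
W(s, w) = -4/7 + √5/7 + s*w/7 (W(s, w) = -4/7 + (s*w + √(3 + 2))/7 = -4/7 + (s*w + √5)/7 = -4/7 + (√5 + s*w)/7 = -4/7 + (√5/7 + s*w/7) = -4/7 + √5/7 + s*w/7)
(W(8, -10) + f(12))² = ((-4/7 + √5/7 + (⅐)*8*(-10)) + (-15 - 7*12 + 2*12²))² = ((-4/7 + √5/7 - 80/7) + (-15 - 84 + 2*144))² = ((-12 + √5/7) + (-15 - 84 + 288))² = ((-12 + √5/7) + 189)² = (177 + √5/7)²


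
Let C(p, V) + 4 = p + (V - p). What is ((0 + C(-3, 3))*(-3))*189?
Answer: 567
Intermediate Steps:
C(p, V) = -4 + V (C(p, V) = -4 + (p + (V - p)) = -4 + V)
((0 + C(-3, 3))*(-3))*189 = ((0 + (-4 + 3))*(-3))*189 = ((0 - 1)*(-3))*189 = -1*(-3)*189 = 3*189 = 567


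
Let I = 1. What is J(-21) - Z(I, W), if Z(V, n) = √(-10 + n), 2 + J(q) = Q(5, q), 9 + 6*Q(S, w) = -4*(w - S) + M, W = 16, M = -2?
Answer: 27/2 - √6 ≈ 11.051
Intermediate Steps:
Q(S, w) = -11/6 - 2*w/3 + 2*S/3 (Q(S, w) = -3/2 + (-4*(w - S) - 2)/6 = -3/2 + ((-4*w + 4*S) - 2)/6 = -3/2 + (-2 - 4*w + 4*S)/6 = -3/2 + (-⅓ - 2*w/3 + 2*S/3) = -11/6 - 2*w/3 + 2*S/3)
J(q) = -½ - 2*q/3 (J(q) = -2 + (-11/6 - 2*q/3 + (⅔)*5) = -2 + (-11/6 - 2*q/3 + 10/3) = -2 + (3/2 - 2*q/3) = -½ - 2*q/3)
J(-21) - Z(I, W) = (-½ - ⅔*(-21)) - √(-10 + 16) = (-½ + 14) - √6 = 27/2 - √6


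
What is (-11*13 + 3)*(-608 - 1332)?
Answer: 271600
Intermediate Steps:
(-11*13 + 3)*(-608 - 1332) = (-143 + 3)*(-1940) = -140*(-1940) = 271600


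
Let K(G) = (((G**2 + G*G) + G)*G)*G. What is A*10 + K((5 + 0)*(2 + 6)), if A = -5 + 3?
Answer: 5183980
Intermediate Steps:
K(G) = G**2*(G + 2*G**2) (K(G) = (((G**2 + G**2) + G)*G)*G = ((2*G**2 + G)*G)*G = ((G + 2*G**2)*G)*G = (G*(G + 2*G**2))*G = G**2*(G + 2*G**2))
A = -2
A*10 + K((5 + 0)*(2 + 6)) = -2*10 + ((5 + 0)*(2 + 6))**3*(1 + 2*((5 + 0)*(2 + 6))) = -20 + (5*8)**3*(1 + 2*(5*8)) = -20 + 40**3*(1 + 2*40) = -20 + 64000*(1 + 80) = -20 + 64000*81 = -20 + 5184000 = 5183980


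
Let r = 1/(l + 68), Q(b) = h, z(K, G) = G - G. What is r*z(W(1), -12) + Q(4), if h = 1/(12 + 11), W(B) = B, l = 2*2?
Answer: 1/23 ≈ 0.043478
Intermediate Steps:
l = 4
z(K, G) = 0
h = 1/23 ≈ 0.043478
Q(b) = 1/23
r = 1/72 (r = 1/(4 + 68) = 1/72 ≈ 0.013889)
r*z(W(1), -12) + Q(4) = (1/72)*0 + 1/23 = 0 + 1/23 = 1/23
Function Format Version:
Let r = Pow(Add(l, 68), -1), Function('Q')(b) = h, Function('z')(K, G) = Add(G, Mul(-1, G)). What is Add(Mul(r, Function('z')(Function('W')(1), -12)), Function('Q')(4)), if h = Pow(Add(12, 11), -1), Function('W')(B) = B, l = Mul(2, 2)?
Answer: Rational(1, 23) ≈ 0.043478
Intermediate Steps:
l = 4
Function('z')(K, G) = 0
h = Rational(1, 23) (h = Pow(23, -1) = Rational(1, 23) ≈ 0.043478)
Function('Q')(b) = Rational(1, 23)
r = Rational(1, 72) (r = Pow(Add(4, 68), -1) = Pow(72, -1) = Rational(1, 72) ≈ 0.013889)
Add(Mul(r, Function('z')(Function('W')(1), -12)), Function('Q')(4)) = Add(Mul(Rational(1, 72), 0), Rational(1, 23)) = Add(0, Rational(1, 23)) = Rational(1, 23)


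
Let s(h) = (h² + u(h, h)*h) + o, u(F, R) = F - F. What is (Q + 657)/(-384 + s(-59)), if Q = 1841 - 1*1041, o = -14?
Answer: 1457/3083 ≈ 0.47259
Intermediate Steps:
Q = 800 (Q = 1841 - 1041 = 800)
u(F, R) = 0
s(h) = -14 + h² (s(h) = (h² + 0*h) - 14 = (h² + 0) - 14 = h² - 14 = -14 + h²)
(Q + 657)/(-384 + s(-59)) = (800 + 657)/(-384 + (-14 + (-59)²)) = 1457/(-384 + (-14 + 3481)) = 1457/(-384 + 3467) = 1457/3083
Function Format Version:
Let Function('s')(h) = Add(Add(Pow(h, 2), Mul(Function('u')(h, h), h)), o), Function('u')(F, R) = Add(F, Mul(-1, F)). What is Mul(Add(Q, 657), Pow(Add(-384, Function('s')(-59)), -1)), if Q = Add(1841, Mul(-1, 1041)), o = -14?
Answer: Rational(1457, 3083) ≈ 0.47259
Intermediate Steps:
Q = 800 (Q = Add(1841, -1041) = 800)
Function('u')(F, R) = 0
Function('s')(h) = Add(-14, Pow(h, 2)) (Function('s')(h) = Add(Add(Pow(h, 2), Mul(0, h)), -14) = Add(Add(Pow(h, 2), 0), -14) = Add(Pow(h, 2), -14) = Add(-14, Pow(h, 2)))
Mul(Add(Q, 657), Pow(Add(-384, Function('s')(-59)), -1)) = Mul(Add(800, 657), Pow(Add(-384, Add(-14, Pow(-59, 2))), -1)) = Mul(1457, Pow(Add(-384, Add(-14, 3481)), -1)) = Mul(1457, Pow(Add(-384, 3467), -1)) = Mul(1457, Pow(3083, -1)) = Mul(1457, Rational(1, 3083)) = Rational(1457, 3083)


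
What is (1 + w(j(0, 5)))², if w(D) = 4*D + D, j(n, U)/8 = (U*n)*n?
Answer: 1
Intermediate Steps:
j(n, U) = 8*U*n² (j(n, U) = 8*((U*n)*n) = 8*(U*n²) = 8*U*n²)
w(D) = 5*D
(1 + w(j(0, 5)))² = (1 + 5*(8*5*0²))² = (1 + 5*(8*5*0))² = (1 + 5*0)² = (1 + 0)² = 1² = 1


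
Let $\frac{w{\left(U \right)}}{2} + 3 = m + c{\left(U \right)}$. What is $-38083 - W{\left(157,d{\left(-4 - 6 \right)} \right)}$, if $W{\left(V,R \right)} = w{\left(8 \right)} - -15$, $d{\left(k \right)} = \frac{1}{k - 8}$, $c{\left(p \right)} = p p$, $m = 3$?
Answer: $-38226$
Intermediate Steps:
$c{\left(p \right)} = p^{2}$
$w{\left(U \right)} = 2 U^{2}$ ($w{\left(U \right)} = -6 + 2 \left(3 + U^{2}\right) = -6 + \left(6 + 2 U^{2}\right) = 2 U^{2}$)
$d{\left(k \right)} = \frac{1}{-8 + k}$
$W{\left(V,R \right)} = 143$ ($W{\left(V,R \right)} = 2 \cdot 8^{2} - -15 = 2 \cdot 64 + 15 = 128 + 15 = 143$)
$-38083 - W{\left(157,d{\left(-4 - 6 \right)} \right)} = -38083 - 143 = -38226$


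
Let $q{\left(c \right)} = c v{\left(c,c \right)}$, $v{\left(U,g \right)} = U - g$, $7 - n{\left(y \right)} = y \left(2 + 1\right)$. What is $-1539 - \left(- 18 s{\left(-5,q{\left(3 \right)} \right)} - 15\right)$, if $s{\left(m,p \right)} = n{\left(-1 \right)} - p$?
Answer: $-1344$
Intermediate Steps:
$n{\left(y \right)} = 7 - 3 y$ ($n{\left(y \right)} = 7 - y \left(2 + 1\right) = 7 - y 3 = 7 - 3 y$)
$q{\left(c \right)} = 0$ ($q{\left(c \right)} = c \left(c - c\right) = c 0 = 0$)
$s{\left(m,p \right)} = 10 - p$ ($s{\left(m,p \right)} = \left(7 - -3\right) - p = \left(7 + 3\right) - p = 10 - p$)
$-1539 - \left(- 18 s{\left(-5,q{\left(3 \right)} \right)} - 15\right) = -1539 - \left(- 18 \left(10 - 0\right) - 15\right) = -1539 - \left(- 18 \left(10 + 0\right) - 15\right) = -1539 - \left(\left(-18\right) 10 - 15\right) = -1539 - \left(-180 - 15\right) = -1539 - -195 = -1539 + 195 = -1344$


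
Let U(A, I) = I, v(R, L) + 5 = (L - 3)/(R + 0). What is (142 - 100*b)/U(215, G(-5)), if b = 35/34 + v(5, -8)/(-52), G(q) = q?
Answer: -5572/1105 ≈ -5.0425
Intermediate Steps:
v(R, L) = -5 + (-3 + L)/R (v(R, L) = -5 + (L - 3)/(R + 0) = -5 + (-3 + L)/R)
b = 2581/2210 (b = 35/34 + ((-3 - 8 - 5*5)/5)/(-52) = 35*(1/34) + ((-3 - 8 - 25)/5)*(-1/52) = 35/34 + ((⅕)*(-36))*(-1/52) = 35/34 - 36/5*(-1/52) = 35/34 + 9/65 = 2581/2210 ≈ 1.1679)
(142 - 100*b)/U(215, G(-5)) = (142 - 100*2581/2210)/(-5) = (142 - 25810/221)*(-⅕) = (5572/221)*(-⅕) = -5572/1105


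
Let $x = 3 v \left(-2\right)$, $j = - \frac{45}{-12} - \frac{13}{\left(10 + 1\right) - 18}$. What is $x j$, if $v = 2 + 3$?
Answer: $- \frac{2355}{14} \approx -168.21$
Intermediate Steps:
$v = 5$
$j = \frac{157}{28}$ ($j = \left(-45\right) \left(- \frac{1}{12}\right) - \frac{13}{11 - 18} = \frac{15}{4} - \frac{13}{-7} = \frac{15}{4} - - \frac{13}{7} = \frac{15}{4} + \frac{13}{7} = \frac{157}{28} \approx 5.6071$)
$x = -30$ ($x = 3 \cdot 5 \left(-2\right) = 15 \left(-2\right) = -30$)
$x j = \left(-30\right) \frac{157}{28} = - \frac{2355}{14}$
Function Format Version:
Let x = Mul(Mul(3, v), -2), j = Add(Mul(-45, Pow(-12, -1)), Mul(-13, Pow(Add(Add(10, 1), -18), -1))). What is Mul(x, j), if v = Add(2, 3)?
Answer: Rational(-2355, 14) ≈ -168.21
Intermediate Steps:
v = 5
j = Rational(157, 28) (j = Add(Mul(-45, Rational(-1, 12)), Mul(-13, Pow(Add(11, -18), -1))) = Add(Rational(15, 4), Mul(-13, Pow(-7, -1))) = Add(Rational(15, 4), Mul(-13, Rational(-1, 7))) = Add(Rational(15, 4), Rational(13, 7)) = Rational(157, 28) ≈ 5.6071)
x = -30 (x = Mul(Mul(3, 5), -2) = Mul(15, -2) = -30)
Mul(x, j) = Mul(-30, Rational(157, 28)) = Rational(-2355, 14)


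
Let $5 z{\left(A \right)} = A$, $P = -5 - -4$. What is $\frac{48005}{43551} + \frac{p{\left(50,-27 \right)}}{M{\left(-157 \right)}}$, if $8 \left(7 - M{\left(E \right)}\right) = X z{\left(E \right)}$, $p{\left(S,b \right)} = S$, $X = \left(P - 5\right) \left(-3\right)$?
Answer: $\frac{118102765}{67634703} \approx 1.7462$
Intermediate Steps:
$P = -1$ ($P = -5 + 4 = -1$)
$z{\left(A \right)} = \frac{A}{5}$
$X = 18$ ($X = \left(-1 - 5\right) \left(-3\right) = \left(-6\right) \left(-3\right) = 18$)
$M{\left(E \right)} = 7 - \frac{9 E}{20}$ ($M{\left(E \right)} = 7 - \frac{18 \frac{E}{5}}{8} = 7 - \frac{\frac{18}{5} E}{8} = 7 - \frac{9 E}{20}$)
$\frac{48005}{43551} + \frac{p{\left(50,-27 \right)}}{M{\left(-157 \right)}} = \frac{48005}{43551} + \frac{50}{7 - - \frac{1413}{20}} = 48005 \cdot \frac{1}{43551} + \frac{50}{7 + \frac{1413}{20}} = \frac{48005}{43551} + \frac{50}{\frac{1553}{20}} = \frac{48005}{43551} + 50 \cdot \frac{20}{1553} = \frac{48005}{43551} + \frac{1000}{1553} = \frac{118102765}{67634703}$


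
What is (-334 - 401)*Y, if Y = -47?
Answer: 34545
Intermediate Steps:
(-334 - 401)*Y = (-334 - 401)*(-47) = -735*(-47) = 34545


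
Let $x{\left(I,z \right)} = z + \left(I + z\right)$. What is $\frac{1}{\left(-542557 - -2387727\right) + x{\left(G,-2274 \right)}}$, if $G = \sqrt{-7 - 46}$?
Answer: $\frac{1840622}{3387889346937} - \frac{i \sqrt{53}}{3387889346937} \approx 5.4329 \cdot 10^{-7} - 2.1489 \cdot 10^{-12} i$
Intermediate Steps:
$G = i \sqrt{53}$ ($G = \sqrt{-53} = i \sqrt{53} \approx 7.2801 i$)
$x{\left(I,z \right)} = I + 2 z$
$\frac{1}{\left(-542557 - -2387727\right) + x{\left(G,-2274 \right)}} = \frac{1}{\left(-542557 - -2387727\right) + \left(i \sqrt{53} + 2 \left(-2274\right)\right)} = \frac{1}{\left(-542557 + 2387727\right) - \left(4548 - i \sqrt{53}\right)} = \frac{1}{1845170 - \left(4548 - i \sqrt{53}\right)} = \frac{1}{1840622 + i \sqrt{53}}$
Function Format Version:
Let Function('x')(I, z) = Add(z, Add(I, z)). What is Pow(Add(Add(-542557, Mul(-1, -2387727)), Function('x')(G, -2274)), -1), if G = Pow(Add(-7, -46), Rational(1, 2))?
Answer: Add(Rational(1840622, 3387889346937), Mul(Rational(-1, 3387889346937), I, Pow(53, Rational(1, 2)))) ≈ Add(5.4329e-7, Mul(-2.1489e-12, I))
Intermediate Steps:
G = Mul(I, Pow(53, Rational(1, 2))) (G = Pow(-53, Rational(1, 2)) = Mul(I, Pow(53, Rational(1, 2))) ≈ Mul(7.2801, I))
Function('x')(I, z) = Add(I, Mul(2, z))
Pow(Add(Add(-542557, Mul(-1, -2387727)), Function('x')(G, -2274)), -1) = Pow(Add(Add(-542557, Mul(-1, -2387727)), Add(Mul(I, Pow(53, Rational(1, 2))), Mul(2, -2274))), -1) = Pow(Add(Add(-542557, 2387727), Add(Mul(I, Pow(53, Rational(1, 2))), -4548)), -1) = Pow(Add(1845170, Add(-4548, Mul(I, Pow(53, Rational(1, 2))))), -1) = Pow(Add(1840622, Mul(I, Pow(53, Rational(1, 2)))), -1)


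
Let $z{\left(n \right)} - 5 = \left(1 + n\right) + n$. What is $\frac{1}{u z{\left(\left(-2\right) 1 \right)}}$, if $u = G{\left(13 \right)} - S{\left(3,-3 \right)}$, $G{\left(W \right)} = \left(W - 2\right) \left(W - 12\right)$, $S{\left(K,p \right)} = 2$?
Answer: $\frac{1}{18} \approx 0.055556$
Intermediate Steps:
$G{\left(W \right)} = \left(-12 + W\right) \left(-2 + W\right)$ ($G{\left(W \right)} = \left(-2 + W\right) \left(-12 + W\right) = \left(-12 + W\right) \left(-2 + W\right)$)
$u = 9$ ($u = \left(24 + 13^{2} - 182\right) - 2 = \left(24 + 169 - 182\right) - 2 = 11 - 2 = 9$)
$z{\left(n \right)} = 6 + 2 n$ ($z{\left(n \right)} = 5 + \left(\left(1 + n\right) + n\right) = 5 + \left(1 + 2 n\right) = 6 + 2 n$)
$\frac{1}{u z{\left(\left(-2\right) 1 \right)}} = \frac{1}{9 \left(6 + 2 \left(\left(-2\right) 1\right)\right)} = \frac{1}{9 \left(6 + 2 \left(-2\right)\right)} = \frac{1}{9 \left(6 - 4\right)} = \frac{1}{9 \cdot 2} = \frac{1}{18}$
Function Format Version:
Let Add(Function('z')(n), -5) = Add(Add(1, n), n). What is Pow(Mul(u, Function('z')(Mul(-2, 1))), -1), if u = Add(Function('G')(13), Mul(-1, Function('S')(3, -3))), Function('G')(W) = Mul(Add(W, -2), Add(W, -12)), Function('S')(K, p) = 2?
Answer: Rational(1, 18) ≈ 0.055556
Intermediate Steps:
Function('G')(W) = Mul(Add(-12, W), Add(-2, W)) (Function('G')(W) = Mul(Add(-2, W), Add(-12, W)) = Mul(Add(-12, W), Add(-2, W)))
u = 9 (u = Add(Add(24, Pow(13, 2), Mul(-14, 13)), Mul(-1, 2)) = Add(Add(24, 169, -182), -2) = Add(11, -2) = 9)
Function('z')(n) = Add(6, Mul(2, n)) (Function('z')(n) = Add(5, Add(Add(1, n), n)) = Add(5, Add(1, Mul(2, n))) = Add(6, Mul(2, n)))
Pow(Mul(u, Function('z')(Mul(-2, 1))), -1) = Pow(Mul(9, Add(6, Mul(2, Mul(-2, 1)))), -1) = Pow(Mul(9, Add(6, Mul(2, -2))), -1) = Pow(Mul(9, Add(6, -4)), -1) = Pow(Mul(9, 2), -1) = Pow(18, -1) = Rational(1, 18)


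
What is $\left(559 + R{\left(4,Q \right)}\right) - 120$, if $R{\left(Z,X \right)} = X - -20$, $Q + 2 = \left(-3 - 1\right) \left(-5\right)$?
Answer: $477$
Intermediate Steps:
$Q = 18$ ($Q = -2 + \left(-3 - 1\right) \left(-5\right) = -2 - -20 = -2 + 20 = 18$)
$R{\left(Z,X \right)} = 20 + X$ ($R{\left(Z,X \right)} = X + 20 = 20 + X$)
$\left(559 + R{\left(4,Q \right)}\right) - 120 = \left(559 + \left(20 + 18\right)\right) - 120 = \left(559 + 38\right) - 120 = 597 - 120 = 477$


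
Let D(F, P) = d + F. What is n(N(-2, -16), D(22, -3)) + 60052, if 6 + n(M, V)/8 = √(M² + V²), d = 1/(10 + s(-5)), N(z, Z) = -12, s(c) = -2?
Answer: 60004 + 3*√4505 ≈ 60205.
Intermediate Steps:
d = ⅛ (d = 1/(10 - 2) = 1/8 = ⅛ ≈ 0.12500)
D(F, P) = ⅛ + F
n(M, V) = -48 + 8*√(M² + V²)
n(N(-2, -16), D(22, -3)) + 60052 = (-48 + 8*√((-12)² + (⅛ + 22)²)) + 60052 = (-48 + 8*√(144 + (177/8)²)) + 60052 = (-48 + 8*√(144 + 31329/64)) + 60052 = (-48 + 8*√(40545/64)) + 60052 = (-48 + 8*(3*√4505/8)) + 60052 = (-48 + 3*√4505) + 60052 = 60004 + 3*√4505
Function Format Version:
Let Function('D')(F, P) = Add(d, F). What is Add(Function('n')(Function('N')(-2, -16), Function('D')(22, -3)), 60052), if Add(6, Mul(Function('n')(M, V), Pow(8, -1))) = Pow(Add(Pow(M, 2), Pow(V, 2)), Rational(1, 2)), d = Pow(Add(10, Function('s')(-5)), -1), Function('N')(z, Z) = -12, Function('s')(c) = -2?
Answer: Add(60004, Mul(3, Pow(4505, Rational(1, 2)))) ≈ 60205.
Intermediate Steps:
d = Rational(1, 8) (d = Pow(Add(10, -2), -1) = Pow(8, -1) = Rational(1, 8) ≈ 0.12500)
Function('D')(F, P) = Add(Rational(1, 8), F)
Function('n')(M, V) = Add(-48, Mul(8, Pow(Add(Pow(M, 2), Pow(V, 2)), Rational(1, 2))))
Add(Function('n')(Function('N')(-2, -16), Function('D')(22, -3)), 60052) = Add(Add(-48, Mul(8, Pow(Add(Pow(-12, 2), Pow(Add(Rational(1, 8), 22), 2)), Rational(1, 2)))), 60052) = Add(Add(-48, Mul(8, Pow(Add(144, Pow(Rational(177, 8), 2)), Rational(1, 2)))), 60052) = Add(Add(-48, Mul(8, Pow(Add(144, Rational(31329, 64)), Rational(1, 2)))), 60052) = Add(Add(-48, Mul(8, Pow(Rational(40545, 64), Rational(1, 2)))), 60052) = Add(Add(-48, Mul(8, Mul(Rational(3, 8), Pow(4505, Rational(1, 2))))), 60052) = Add(Add(-48, Mul(3, Pow(4505, Rational(1, 2)))), 60052) = Add(60004, Mul(3, Pow(4505, Rational(1, 2))))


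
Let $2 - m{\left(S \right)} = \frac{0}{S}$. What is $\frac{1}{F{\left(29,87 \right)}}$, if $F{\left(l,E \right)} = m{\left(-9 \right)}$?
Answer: $\frac{1}{2} \approx 0.5$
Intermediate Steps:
$m{\left(S \right)} = 2$ ($m{\left(S \right)} = 2 - \frac{0}{S} = 2 - 0 = 2 + 0 = 2$)
$F{\left(l,E \right)} = 2$
$\frac{1}{F{\left(29,87 \right)}} = \frac{1}{2}$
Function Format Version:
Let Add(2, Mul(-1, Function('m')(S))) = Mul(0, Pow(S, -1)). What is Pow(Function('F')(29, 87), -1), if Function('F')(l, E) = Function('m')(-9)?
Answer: Rational(1, 2) ≈ 0.50000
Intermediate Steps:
Function('m')(S) = 2 (Function('m')(S) = Add(2, Mul(-1, Mul(0, Pow(S, -1)))) = Add(2, Mul(-1, 0)) = Add(2, 0) = 2)
Function('F')(l, E) = 2
Pow(Function('F')(29, 87), -1) = Pow(2, -1) = Rational(1, 2)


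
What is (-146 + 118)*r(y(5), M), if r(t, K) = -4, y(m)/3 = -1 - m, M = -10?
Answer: 112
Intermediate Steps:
y(m) = -3 - 3*m (y(m) = 3*(-1 - m) = -3 - 3*m)
(-146 + 118)*r(y(5), M) = (-146 + 118)*(-4) = -28*(-4) = 112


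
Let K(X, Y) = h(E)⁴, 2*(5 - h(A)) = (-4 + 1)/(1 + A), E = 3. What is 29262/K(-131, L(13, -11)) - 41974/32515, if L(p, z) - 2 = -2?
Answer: 3753654544106/111162314515 ≈ 33.767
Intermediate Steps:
L(p, z) = 0 (L(p, z) = 2 - 2 = 0)
h(A) = 5 + 3/(2*(1 + A)) (h(A) = 5 - (-4 + 1)/(2*(1 + A)) = 5 - (-3)/(2*(1 + A)) = 5 + 3/(2*(1 + A)))
K(X, Y) = 3418801/4096 (K(X, Y) = ((13 + 10*3)/(2*(1 + 3)))⁴ = ((½)*(13 + 30)/4)⁴ = ((½)*(¼)*43)⁴ = (43/8)⁴ = 3418801/4096)
29262/K(-131, L(13, -11)) - 41974/32515 = 29262/(3418801/4096) - 41974/32515 = 29262*(4096/3418801) - 41974*1/32515 = 119857152/3418801 - 41974/32515 = 3753654544106/111162314515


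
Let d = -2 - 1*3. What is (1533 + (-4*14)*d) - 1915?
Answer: -102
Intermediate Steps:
d = -5 (d = -2 - 3 = -5)
(1533 + (-4*14)*d) - 1915 = (1533 - 4*14*(-5)) - 1915 = (1533 - 56*(-5)) - 1915 = (1533 + 280) - 1915 = 1813 - 1915 = -102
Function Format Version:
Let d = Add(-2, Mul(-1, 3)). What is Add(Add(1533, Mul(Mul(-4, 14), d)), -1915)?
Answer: -102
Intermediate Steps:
d = -5 (d = Add(-2, -3) = -5)
Add(Add(1533, Mul(Mul(-4, 14), d)), -1915) = Add(Add(1533, Mul(Mul(-4, 14), -5)), -1915) = Add(Add(1533, Mul(-56, -5)), -1915) = Add(Add(1533, 280), -1915) = Add(1813, -1915) = -102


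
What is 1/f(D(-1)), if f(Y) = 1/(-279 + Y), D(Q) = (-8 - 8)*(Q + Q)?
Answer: -247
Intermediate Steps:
D(Q) = -32*Q
1/f(D(-1)) = 1/(1/(-279 - 32*(-1))) = 1/(1/(-279 + 32)) = 1/(1/(-247)) = 1/(-1/247) = -247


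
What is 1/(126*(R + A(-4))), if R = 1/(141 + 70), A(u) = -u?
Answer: 211/106470 ≈ 0.0019818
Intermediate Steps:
R = 1/211 ≈ 0.0047393
1/(126*(R + A(-4))) = 1/(126*(1/211 - 1*(-4))) = 1/(126*(1/211 + 4)) = 1/(126*(845/211)) = 1/(106470/211) = 211/106470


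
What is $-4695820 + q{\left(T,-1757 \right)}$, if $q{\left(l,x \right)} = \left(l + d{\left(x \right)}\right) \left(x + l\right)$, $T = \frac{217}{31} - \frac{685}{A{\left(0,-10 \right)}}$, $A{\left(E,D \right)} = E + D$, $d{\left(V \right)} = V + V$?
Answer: $\frac{4344071}{4} \approx 1.086 \cdot 10^{6}$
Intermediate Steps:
$d{\left(V \right)} = 2 V$
$A{\left(E,D \right)} = D + E$
$T = \frac{151}{2}$ ($T = \frac{217}{31} - \frac{685}{-10 + 0} = 217 \cdot \frac{1}{31} - \frac{685}{-10} = 7 - - \frac{137}{2} = 7 + \frac{137}{2} = \frac{151}{2} \approx 75.5$)
$q{\left(l,x \right)} = \left(l + x\right) \left(l + 2 x\right)$ ($q{\left(l,x \right)} = \left(l + 2 x\right) \left(x + l\right) = \left(l + 2 x\right) \left(l + x\right) = \left(l + x\right) \left(l + 2 x\right)$)
$-4695820 + q{\left(T,-1757 \right)} = -4695820 + \left(\left(\frac{151}{2}\right)^{2} + 2 \left(-1757\right)^{2} + 3 \cdot \frac{151}{2} \left(-1757\right)\right) = -4695820 + \left(\frac{22801}{4} + 2 \cdot 3087049 - \frac{795921}{2}\right) = -4695820 + \left(\frac{22801}{4} + 6174098 - \frac{795921}{2}\right) = -4695820 + \frac{23127351}{4} = \frac{4344071}{4}$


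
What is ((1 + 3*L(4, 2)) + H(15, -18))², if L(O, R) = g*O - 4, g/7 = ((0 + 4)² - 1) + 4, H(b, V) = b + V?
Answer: 2502724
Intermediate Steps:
H(b, V) = V + b
g = 133 (g = 7*(((0 + 4)² - 1) + 4) = 7*((4² - 1) + 4) = 7*((16 - 1) + 4) = 7*(15 + 4) = 7*19 = 133)
L(O, R) = -4 + 133*O (L(O, R) = 133*O - 4 = -4 + 133*O)
((1 + 3*L(4, 2)) + H(15, -18))² = ((1 + 3*(-4 + 133*4)) + (-18 + 15))² = ((1 + 3*(-4 + 532)) - 3)² = ((1 + 3*528) - 3)² = ((1 + 1584) - 3)² = (1585 - 3)² = 1582² = 2502724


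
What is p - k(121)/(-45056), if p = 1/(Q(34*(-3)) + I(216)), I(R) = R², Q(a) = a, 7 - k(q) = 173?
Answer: -1920727/524384256 ≈ -0.0036628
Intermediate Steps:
k(q) = -166 (k(q) = 7 - 1*173 = 7 - 173 = -166)
p = 1/46554 (p = 1/(34*(-3) + 216²) = 1/(-102 + 46656) = 1/46554 ≈ 2.1480e-5)
p - k(121)/(-45056) = 1/46554 - (-166)/(-45056) = 1/46554 - (-166)*(-1)/45056 = 1/46554 - 1*83/22528 = 1/46554 - 83/22528 = -1920727/524384256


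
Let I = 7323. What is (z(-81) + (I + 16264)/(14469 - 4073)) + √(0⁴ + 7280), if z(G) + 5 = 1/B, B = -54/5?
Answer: -792601/280692 + 4*√455 ≈ 82.499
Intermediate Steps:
B = -54/5 (B = -54*⅕ = -54/5 ≈ -10.800)
z(G) = -275/54 (z(G) = -5 + 1/(-54/5) = -5 - 5/54 = -275/54)
(z(-81) + (I + 16264)/(14469 - 4073)) + √(0⁴ + 7280) = (-275/54 + (7323 + 16264)/(14469 - 4073)) + √(0⁴ + 7280) = (-275/54 + 23587/10396) + √(0 + 7280) = (-275/54 + 23587*(1/10396)) + √7280 = (-275/54 + 23587/10396) + 4*√455 = -792601/280692 + 4*√455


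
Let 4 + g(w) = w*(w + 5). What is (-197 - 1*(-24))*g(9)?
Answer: -21106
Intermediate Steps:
g(w) = -4 + w*(5 + w) (g(w) = -4 + w*(w + 5) = -4 + w*(5 + w))
(-197 - 1*(-24))*g(9) = (-197 - 1*(-24))*(-4 + 9**2 + 5*9) = (-197 + 24)*(-4 + 81 + 45) = -173*122 = -21106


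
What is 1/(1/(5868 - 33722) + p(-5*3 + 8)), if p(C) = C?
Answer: -27854/194979 ≈ -0.14286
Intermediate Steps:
1/(1/(5868 - 33722) + p(-5*3 + 8)) = 1/(1/(5868 - 33722) + (-5*3 + 8)) = 1/(1/(-27854) + (-15 + 8)) = 1/(-1/27854 - 7) = 1/(-194979/27854) = -27854/194979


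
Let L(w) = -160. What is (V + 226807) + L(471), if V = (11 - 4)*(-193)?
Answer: 225296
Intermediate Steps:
V = -1351 (V = 7*(-193) = -1351)
(V + 226807) + L(471) = (-1351 + 226807) - 160 = 225456 - 160 = 225296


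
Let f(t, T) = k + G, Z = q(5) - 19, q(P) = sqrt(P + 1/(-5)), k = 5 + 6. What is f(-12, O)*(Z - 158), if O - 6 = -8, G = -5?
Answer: -1062 + 12*sqrt(30)/5 ≈ -1048.9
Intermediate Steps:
O = -2 (O = 6 - 8 = -2)
k = 11
q(P) = sqrt(-1/5 + P) (q(P) = sqrt(P - 1/5) = sqrt(-1/5 + P))
Z = -19 + 2*sqrt(30)/5 (Z = sqrt(-5 + 25*5)/5 - 19 = sqrt(-5 + 125)/5 - 19 = sqrt(120)/5 - 19 = (2*sqrt(30))/5 - 19 = 2*sqrt(30)/5 - 19 = -19 + 2*sqrt(30)/5 ≈ -16.809)
f(t, T) = 6 (f(t, T) = 11 - 5 = 6)
f(-12, O)*(Z - 158) = 6*((-19 + 2*sqrt(30)/5) - 158) = 6*(-177 + 2*sqrt(30)/5) = -1062 + 12*sqrt(30)/5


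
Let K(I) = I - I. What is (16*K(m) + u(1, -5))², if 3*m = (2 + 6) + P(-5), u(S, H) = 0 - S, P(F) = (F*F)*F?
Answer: 1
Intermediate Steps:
P(F) = F³ (P(F) = F²*F = F³)
u(S, H) = -S
m = -39 (m = ((2 + 6) + (-5)³)/3 = (8 - 125)/3 = (⅓)*(-117) = -39)
K(I) = 0
(16*K(m) + u(1, -5))² = (16*0 - 1*1)² = (0 - 1)² = (-1)² = 1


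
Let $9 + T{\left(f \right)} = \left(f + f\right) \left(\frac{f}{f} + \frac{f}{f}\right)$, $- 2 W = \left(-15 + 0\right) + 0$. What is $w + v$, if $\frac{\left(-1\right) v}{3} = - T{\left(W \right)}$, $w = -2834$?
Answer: $-2771$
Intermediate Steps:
$W = \frac{15}{2}$ ($W = - \frac{\left(-15 + 0\right) + 0}{2} = - \frac{-15 + 0}{2} = \left(- \frac{1}{2}\right) \left(-15\right) = \frac{15}{2} \approx 7.5$)
$T{\left(f \right)} = -9 + 4 f$ ($T{\left(f \right)} = -9 + \left(f + f\right) \left(\frac{f}{f} + \frac{f}{f}\right) = -9 + 2 f \left(1 + 1\right) = -9 + 2 f 2 = -9 + 4 f$)
$v = 63$ ($v = - 3 \left(- (-9 + 4 \cdot \frac{15}{2})\right) = - 3 \left(- (-9 + 30)\right) = - 3 \left(\left(-1\right) 21\right) = \left(-3\right) \left(-21\right) = 63$)
$w + v = -2834 + 63 = -2771$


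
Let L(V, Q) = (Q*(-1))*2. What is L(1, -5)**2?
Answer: 100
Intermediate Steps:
L(V, Q) = -2*Q (L(V, Q) = -Q*2 = -2*Q)
L(1, -5)**2 = (-2*(-5))**2 = 10**2 = 100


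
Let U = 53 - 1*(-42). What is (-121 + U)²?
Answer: 676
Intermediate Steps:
U = 95 (U = 53 + 42 = 95)
(-121 + U)² = (-121 + 95)² = (-26)² = 676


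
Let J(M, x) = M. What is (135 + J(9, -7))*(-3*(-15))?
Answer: 6480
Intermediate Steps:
(135 + J(9, -7))*(-3*(-15)) = (135 + 9)*(-3*(-15)) = 144*45 = 6480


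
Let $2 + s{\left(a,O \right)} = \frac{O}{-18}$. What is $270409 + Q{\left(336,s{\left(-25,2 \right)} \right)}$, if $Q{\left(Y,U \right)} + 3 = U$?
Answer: $\frac{2433635}{9} \approx 2.704 \cdot 10^{5}$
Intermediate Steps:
$s{\left(a,O \right)} = -2 - \frac{O}{18}$ ($s{\left(a,O \right)} = -2 + \frac{O}{-18} = -2 + O \left(- \frac{1}{18}\right) = -2 - \frac{O}{18}$)
$Q{\left(Y,U \right)} = -3 + U$
$270409 + Q{\left(336,s{\left(-25,2 \right)} \right)} = 270409 - \frac{46}{9} = \frac{2433635}{9}$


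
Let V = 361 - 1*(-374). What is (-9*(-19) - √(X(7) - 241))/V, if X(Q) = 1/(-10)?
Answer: 57/245 - I*√24110/7350 ≈ 0.23265 - 0.021126*I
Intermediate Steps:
X(Q) = -⅒
V = 735 (V = 361 + 374 = 735)
(-9*(-19) - √(X(7) - 241))/V = (-9*(-19) - √(-⅒ - 241))/735 = (171 - √(-2411/10))*(1/735) = (171 - I*√24110/10)*(1/735) = 57/245 - I*√24110/7350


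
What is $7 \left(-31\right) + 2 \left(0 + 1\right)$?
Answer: $-215$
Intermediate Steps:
$7 \left(-31\right) + 2 \left(0 + 1\right) = -217 + 2 \cdot 1 = -217 + 2 = -215$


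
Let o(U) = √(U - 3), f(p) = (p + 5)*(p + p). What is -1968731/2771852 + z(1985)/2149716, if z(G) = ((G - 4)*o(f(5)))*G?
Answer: -1968731/2771852 + 3932285*√97/2149716 ≈ 17.305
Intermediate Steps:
f(p) = 2*p*(5 + p) (f(p) = (5 + p)*(2*p) = 2*p*(5 + p))
o(U) = √(-3 + U)
z(G) = G*√97*(-4 + G) (z(G) = ((G - 4)*√(-3 + 2*5*(5 + 5)))*G = ((-4 + G)*√(-3 + 2*5*10))*G = ((-4 + G)*√(-3 + 100))*G = ((-4 + G)*√97)*G = (√97*(-4 + G))*G = G*√97*(-4 + G))
-1968731/2771852 + z(1985)/2149716 = -1968731/2771852 + (1985*√97*(-4 + 1985))/2149716 = -1968731*1/2771852 + (1985*√97*1981)*(1/2149716) = -1968731/2771852 + (3932285*√97)*(1/2149716) = -1968731/2771852 + 3932285*√97/2149716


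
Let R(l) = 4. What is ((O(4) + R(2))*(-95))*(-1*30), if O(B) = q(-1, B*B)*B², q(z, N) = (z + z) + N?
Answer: 649800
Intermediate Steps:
q(z, N) = N + 2*z (q(z, N) = 2*z + N = N + 2*z)
O(B) = B²*(-2 + B²) (O(B) = (B*B + 2*(-1))*B² = (B² - 2)*B² = (-2 + B²)*B² = B²*(-2 + B²))
((O(4) + R(2))*(-95))*(-1*30) = ((4²*(-2 + 4²) + 4)*(-95))*(-1*30) = ((16*(-2 + 16) + 4)*(-95))*(-30) = ((16*14 + 4)*(-95))*(-30) = ((224 + 4)*(-95))*(-30) = (228*(-95))*(-30) = -21660*(-30) = 649800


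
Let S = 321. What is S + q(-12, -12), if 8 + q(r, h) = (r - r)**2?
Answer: 313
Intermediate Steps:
q(r, h) = -8 (q(r, h) = -8 + (r - r)**2 = -8 + 0**2 = -8 + 0 = -8)
S + q(-12, -12) = 321 - 8 = 313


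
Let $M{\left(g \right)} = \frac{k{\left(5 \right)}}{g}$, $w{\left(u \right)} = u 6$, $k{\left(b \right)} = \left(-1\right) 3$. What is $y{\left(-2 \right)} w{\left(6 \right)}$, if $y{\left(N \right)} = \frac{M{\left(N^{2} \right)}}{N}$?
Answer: $\frac{27}{2} \approx 13.5$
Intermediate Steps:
$k{\left(b \right)} = -3$
$w{\left(u \right)} = 6 u$
$M{\left(g \right)} = - \frac{3}{g}$
$y{\left(N \right)} = - \frac{3}{N^{3}}$ ($y{\left(N \right)} = \frac{\left(-3\right) \frac{1}{N^{2}}}{N} = - \frac{3}{N^{3}}$)
$y{\left(-2 \right)} w{\left(6 \right)} = - \frac{3}{-8} \cdot 6 \cdot 6 = \left(-3\right) \left(- \frac{1}{8}\right) 36 = \frac{3}{8} \cdot 36 = \frac{27}{2}$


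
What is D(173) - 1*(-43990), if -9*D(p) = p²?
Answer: 365981/9 ≈ 40665.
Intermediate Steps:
D(p) = -p²/9
D(173) - 1*(-43990) = -⅑*173² - 1*(-43990) = -⅑*29929 + 43990 = -29929/9 + 43990 = 365981/9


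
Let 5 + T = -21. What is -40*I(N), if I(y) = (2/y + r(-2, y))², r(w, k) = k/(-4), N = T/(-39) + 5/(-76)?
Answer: -788453963045/1951375392 ≈ -404.05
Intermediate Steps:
T = -26 (T = -5 - 21 = -26)
N = 137/228 (N = -26/(-39) + 5/(-76) = -26*(-1/39) + 5*(-1/76) = ⅔ - 5/76 = 137/228 ≈ 0.60088)
r(w, k) = -k/4 (r(w, k) = k*(-¼) = -k/4)
I(y) = (2/y - y/4)²
-40*I(N) = -5*(8 - (137/228)²)²/(2*(137/228)²) = -5*51984*(8 - 1*18769/51984)²/(2*18769) = -5*51984*(8 - 18769/51984)²/(2*18769) = -5*51984*(397103/51984)²/(2*18769) = -5*51984*157690792609/(2*18769*2702336256) = -40*157690792609/15611003136 = -788453963045/1951375392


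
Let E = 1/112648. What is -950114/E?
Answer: -107028441872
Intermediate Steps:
E = 1/112648 ≈ 8.8772e-6
-950114/E = -950114/1/112648 = -950114*112648 = -107028441872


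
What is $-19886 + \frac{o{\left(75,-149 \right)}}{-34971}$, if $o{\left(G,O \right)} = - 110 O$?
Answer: $- \frac{695449696}{34971} \approx -19886.0$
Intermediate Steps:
$-19886 + \frac{o{\left(75,-149 \right)}}{-34971} = -19886 + \frac{\left(-110\right) \left(-149\right)}{-34971} = -19886 + 16390 \left(- \frac{1}{34971}\right) = -19886 - \frac{16390}{34971} = - \frac{695449696}{34971}$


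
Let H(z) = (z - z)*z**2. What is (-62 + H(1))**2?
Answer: 3844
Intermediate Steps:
H(z) = 0 (H(z) = 0*z**2 = 0)
(-62 + H(1))**2 = (-62 + 0)**2 = (-62)**2 = 3844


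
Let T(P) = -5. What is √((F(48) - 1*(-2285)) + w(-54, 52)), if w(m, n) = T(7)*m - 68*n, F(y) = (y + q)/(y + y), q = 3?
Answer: 5*I*√2510/8 ≈ 31.312*I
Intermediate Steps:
F(y) = (3 + y)/(2*y) (F(y) = (y + 3)/(y + y) = (3 + y)/((2*y)) = (3 + y)*(1/(2*y)) = (3 + y)/(2*y))
w(m, n) = -68*n - 5*m (w(m, n) = -5*m - 68*n = -68*n - 5*m)
√((F(48) - 1*(-2285)) + w(-54, 52)) = √(((½)*(3 + 48)/48 - 1*(-2285)) + (-68*52 - 5*(-54))) = √(((½)*(1/48)*51 + 2285) + (-3536 + 270)) = √((17/32 + 2285) - 3266) = √(73137/32 - 3266) = √(-31375/32) = 5*I*√2510/8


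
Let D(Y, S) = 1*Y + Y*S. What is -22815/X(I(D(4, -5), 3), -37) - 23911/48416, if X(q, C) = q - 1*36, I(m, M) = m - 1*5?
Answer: 367749371/919904 ≈ 399.77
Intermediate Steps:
D(Y, S) = Y + S*Y
I(m, M) = -5 + m (I(m, M) = m - 5 = -5 + m)
X(q, C) = -36 + q (X(q, C) = q - 36 = -36 + q)
-22815/X(I(D(4, -5), 3), -37) - 23911/48416 = -22815/(-36 + (-5 + 4*(1 - 5))) - 23911/48416 = -22815/(-36 + (-5 + 4*(-4))) - 23911*1/48416 = -22815/(-36 + (-5 - 16)) - 23911/48416 = -22815/(-36 - 21) - 23911/48416 = -22815/(-57) - 23911/48416 = -22815*(-1/57) - 23911/48416 = 7605/19 - 23911/48416 = 367749371/919904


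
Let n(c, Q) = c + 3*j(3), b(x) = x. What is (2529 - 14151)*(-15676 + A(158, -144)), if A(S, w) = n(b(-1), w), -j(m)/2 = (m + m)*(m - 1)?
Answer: 183034878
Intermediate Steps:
j(m) = -4*m*(-1 + m) (j(m) = -2*(m + m)*(m - 1) = -2*2*m*(-1 + m) = -4*m*(-1 + m))
n(c, Q) = -72 + c (n(c, Q) = c + 3*(4*3*(1 - 1*3)) = c + 3*(4*3*(1 - 3)) = c + 3*(4*3*(-2)) = c + 3*(-24) = c - 72 = -72 + c)
A(S, w) = -73 (A(S, w) = -72 - 1 = -73)
(2529 - 14151)*(-15676 + A(158, -144)) = (2529 - 14151)*(-15676 - 73) = -11622*(-15749) = 183034878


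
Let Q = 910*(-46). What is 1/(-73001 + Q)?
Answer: -1/114861 ≈ -8.7062e-6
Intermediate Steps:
Q = -41860
1/(-73001 + Q) = 1/(-73001 - 41860) = 1/(-114861) = -1/114861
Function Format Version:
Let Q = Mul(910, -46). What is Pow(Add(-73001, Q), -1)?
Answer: Rational(-1, 114861) ≈ -8.7062e-6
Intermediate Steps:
Q = -41860
Pow(Add(-73001, Q), -1) = Pow(Add(-73001, -41860), -1) = Pow(-114861, -1) = Rational(-1, 114861)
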